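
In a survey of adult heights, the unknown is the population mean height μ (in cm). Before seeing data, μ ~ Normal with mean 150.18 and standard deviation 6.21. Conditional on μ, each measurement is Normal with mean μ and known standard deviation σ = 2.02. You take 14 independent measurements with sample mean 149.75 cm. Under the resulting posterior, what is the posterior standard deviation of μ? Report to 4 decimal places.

For Normal data with known variance σ², a Normal(μ₀, σ₀²) prior on μ is conjugate. Posterior precision = 1/σ₀² + n/σ²; posterior mean is the precision-weighted average of μ₀ and x̄.
σ₀² = 6.21² = 38.5641, σ² = 2.02² = 4.0804; σ² + n·σ₀² = 4.0804 + 14·38.5641 = 543.9778.
Posterior precision = 1/σ₀² + n/σ² = 1/38.5641 + 14/4.0804 = (σ² + n·σ₀²)/(σ₀²σ²) = 543.9778/(38.5641·4.0804); posterior variance σₙ² = σ₀²σ²/(σ² + n·σ₀²) = 38.5641·4.0804/543.9778 = 0.289271.
Posterior SD = √σₙ² = √(38.5641·4.0804/543.9778) = 0.5378.

0.5378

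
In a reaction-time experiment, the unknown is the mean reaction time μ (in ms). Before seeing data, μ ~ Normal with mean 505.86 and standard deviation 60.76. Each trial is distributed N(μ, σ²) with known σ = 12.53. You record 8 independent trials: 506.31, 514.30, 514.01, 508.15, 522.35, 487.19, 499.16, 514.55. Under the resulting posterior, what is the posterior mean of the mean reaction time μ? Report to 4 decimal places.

508.2398

For Normal data with known variance σ², a Normal(μ₀, σ₀²) prior on μ is conjugate. Posterior precision = 1/σ₀² + n/σ²; posterior mean is the precision-weighted average of μ₀ and x̄.
Σxᵢ = 506.31 + 514.30 + 514.01 + 508.15 + 522.35 + 487.19 + 499.16 + 514.55 = 4066.02, so n·x̄ = 4066.02.
σ₀² = 60.76² = 3691.7776, σ² = 12.53² = 157.0009; σ² + n·σ₀² = 157.0009 + 8·3691.7776 = 29691.2217.
Posterior mean = (μ₀/σ₀² + n·x̄/σ²)/(1/σ₀² + n/σ²) = (σ²·μ₀ + σ₀²·n·x̄)/(σ² + n·σ₀²) = (157.0009·505.86 + 3691.7776·4066.02)/29691.2217 = 15090262.032426/29691.2217 = 508.2398.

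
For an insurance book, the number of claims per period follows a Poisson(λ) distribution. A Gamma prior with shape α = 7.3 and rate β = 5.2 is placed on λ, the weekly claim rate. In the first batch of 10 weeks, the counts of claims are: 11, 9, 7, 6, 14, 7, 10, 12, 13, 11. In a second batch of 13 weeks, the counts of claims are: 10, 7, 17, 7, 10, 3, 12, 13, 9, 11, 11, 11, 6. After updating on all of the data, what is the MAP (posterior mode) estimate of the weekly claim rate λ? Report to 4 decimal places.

With a Gamma(shape α, rate β) prior, the Poisson likelihood is conjugate: the posterior is Gamma(α + ΣXᵢ, β + n).
Batch 1: sum of counts S = 100 over n = 10 weeks.
After batch 1: Gamma(α+S, β+n) = Gamma(7.3+100, 5.2+10) = Gamma(107.3, 15.2).
Batch 2: sum of counts S = 127 over n = 13 weeks.
After batch 2: Gamma(α+S, β+n) = Gamma(107.3+127, 15.2+13) = Gamma(234.3, 28.2).
Mode of Gamma(α,β) for α≥1 is (α−1)/β = 233.3/28.2 = 8.2730.

8.2730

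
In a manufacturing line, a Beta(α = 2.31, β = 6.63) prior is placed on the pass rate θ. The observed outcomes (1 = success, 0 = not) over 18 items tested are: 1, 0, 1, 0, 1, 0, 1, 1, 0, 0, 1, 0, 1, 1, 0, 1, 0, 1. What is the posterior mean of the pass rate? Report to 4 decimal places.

0.4569

The Beta prior is conjugate to a Binomial/Bernoulli likelihood; the update adds successes to α and failures to β.
Posterior: Beta(α+k, β+n−k) = Beta(2.31+10, 6.63+8) = Beta(12.31, 14.63).
Posterior mean = α/(α+β) = 12.31/26.94 = 0.4569.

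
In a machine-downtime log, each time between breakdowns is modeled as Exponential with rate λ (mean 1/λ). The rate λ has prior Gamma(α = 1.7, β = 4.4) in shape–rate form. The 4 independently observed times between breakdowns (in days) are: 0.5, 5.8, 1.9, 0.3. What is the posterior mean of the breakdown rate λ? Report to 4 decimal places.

0.4419

With a Gamma(shape α, rate β) prior on the exponential rate λ, the posterior after n observations with total T = Σxᵢ is Gamma(α+n, β+T).
Sum of observations T = 8.5 days; n = 4.
Posterior: Gamma(1.7+4, 4.4+8.5) = Gamma(5.7, 12.9).
Posterior mean of λ = α/β = 5.7/12.9 = 0.4419.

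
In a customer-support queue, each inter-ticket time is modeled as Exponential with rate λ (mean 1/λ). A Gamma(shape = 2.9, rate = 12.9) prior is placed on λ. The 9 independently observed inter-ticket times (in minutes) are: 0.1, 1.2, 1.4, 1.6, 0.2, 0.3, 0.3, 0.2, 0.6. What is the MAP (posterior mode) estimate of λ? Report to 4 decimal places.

With a Gamma(shape α, rate β) prior on the exponential rate λ, the posterior after n observations with total T = Σxᵢ is Gamma(α+n, β+T).
Sum of observations T = 5.9 minutes; n = 9.
Posterior: Gamma(2.9+9, 12.9+5.9) = Gamma(11.9, 18.8).
Mode = (α−1)/β = 0.5798.

0.5798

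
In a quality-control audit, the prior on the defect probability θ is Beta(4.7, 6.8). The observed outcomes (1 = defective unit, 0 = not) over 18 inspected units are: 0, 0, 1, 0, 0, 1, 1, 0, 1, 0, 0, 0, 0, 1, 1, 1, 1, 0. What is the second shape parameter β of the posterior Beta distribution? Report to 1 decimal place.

16.8

The Beta prior is conjugate to a Binomial/Bernoulli likelihood; the update adds successes to α and failures to β.
Posterior: Beta(α+k, β+n−k) = Beta(4.7+8, 6.8+10) = Beta(12.7, 16.8).
Posterior β = 16.8.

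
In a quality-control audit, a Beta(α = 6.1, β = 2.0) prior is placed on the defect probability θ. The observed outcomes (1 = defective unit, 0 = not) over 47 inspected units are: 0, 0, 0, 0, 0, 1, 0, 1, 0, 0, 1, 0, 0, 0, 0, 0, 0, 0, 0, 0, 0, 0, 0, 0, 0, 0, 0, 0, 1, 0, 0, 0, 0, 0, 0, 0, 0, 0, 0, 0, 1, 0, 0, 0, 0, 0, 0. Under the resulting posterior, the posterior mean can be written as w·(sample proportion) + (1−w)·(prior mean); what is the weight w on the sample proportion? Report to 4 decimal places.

The Beta prior is conjugate to a Binomial/Bernoulli likelihood; the update adds successes to α and failures to β.
Posterior mean = (α₀+k)/(α₀+β₀+n) = [n/(α₀+β₀+n)]·(k/n) + [(α₀+β₀)/(α₀+β₀+n)]·α₀/(α₀+β₀), so only n and the prior enter the weight.
The weight on the data is w = n/(α₀+β₀+n) = 47/(6.1+2.0+47) = 47/55.1 = 0.8530.

0.8530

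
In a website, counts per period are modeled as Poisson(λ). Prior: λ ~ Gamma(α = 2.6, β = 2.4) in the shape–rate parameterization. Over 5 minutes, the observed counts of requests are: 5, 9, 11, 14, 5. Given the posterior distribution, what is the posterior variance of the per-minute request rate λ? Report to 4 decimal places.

0.8510

With a Gamma(shape α, rate β) prior, the Poisson likelihood is conjugate: the posterior is Gamma(α + ΣXᵢ, β + n).
Sum of counts S = 44 over n = 5 minutes.
Posterior: Gamma(α+S, β+n) = Gamma(2.6+44, 2.4+5) = Gamma(46.6, 7.4).
Var = α/β² = 46.6/7.4² = 0.8510.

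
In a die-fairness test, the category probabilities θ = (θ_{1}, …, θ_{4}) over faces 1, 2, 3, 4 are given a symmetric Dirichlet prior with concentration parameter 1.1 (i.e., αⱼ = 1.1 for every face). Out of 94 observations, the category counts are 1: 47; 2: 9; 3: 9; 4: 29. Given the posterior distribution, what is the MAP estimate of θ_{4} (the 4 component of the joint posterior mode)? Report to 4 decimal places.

The Dirichlet prior is conjugate to the Multinomial likelihood: each posterior αⱼ = prior αⱼ + observed count nⱼ.
Posterior concentration: (48.1, 10.1, 10.1, 30.1), total = 98.4.
Joint mode component: (α_{4}−1)/(Σα−K) = 29.1/94.4 = 0.3083.

0.3083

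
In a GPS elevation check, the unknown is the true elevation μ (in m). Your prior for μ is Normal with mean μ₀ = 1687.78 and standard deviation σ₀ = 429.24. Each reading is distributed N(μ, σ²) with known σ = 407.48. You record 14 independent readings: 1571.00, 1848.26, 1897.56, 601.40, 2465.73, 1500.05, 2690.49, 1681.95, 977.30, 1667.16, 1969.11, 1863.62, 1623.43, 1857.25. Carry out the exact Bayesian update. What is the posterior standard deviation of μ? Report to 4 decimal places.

For Normal data with known variance σ², a Normal(μ₀, σ₀²) prior on μ is conjugate. Posterior precision = 1/σ₀² + n/σ²; posterior mean is the precision-weighted average of μ₀ and x̄.
σ₀² = 429.24² = 184246.9776, σ² = 407.48² = 166039.9504; σ² + n·σ₀² = 166039.9504 + 14·184246.9776 = 2745497.6368.
Posterior precision = 1/σ₀² + n/σ² = 1/184246.9776 + 14/166039.9504 = (σ² + n·σ₀²)/(σ₀²σ²) = 2745497.6368/(184246.9776·166039.9504); posterior variance σₙ² = σ₀²σ²/(σ² + n·σ₀²) = 184246.9776·166039.9504/2745497.6368 = 11142.737335.
Posterior SD = √σₙ² = √(184246.9776·166039.9504/2745497.6368) = 105.5592.

105.5592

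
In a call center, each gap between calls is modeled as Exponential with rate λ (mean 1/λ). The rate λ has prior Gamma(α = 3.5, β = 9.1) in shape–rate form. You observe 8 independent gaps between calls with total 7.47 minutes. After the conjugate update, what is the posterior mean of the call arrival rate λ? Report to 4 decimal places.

0.6940

With a Gamma(shape α, rate β) prior on the exponential rate λ, the posterior after n observations with total T = Σxᵢ is Gamma(α+n, β+T).
Posterior: Gamma(3.5+8, 9.1+7.47) = Gamma(11.5, 16.57).
Posterior mean of λ = α/β = 11.5/16.57 = 0.6940.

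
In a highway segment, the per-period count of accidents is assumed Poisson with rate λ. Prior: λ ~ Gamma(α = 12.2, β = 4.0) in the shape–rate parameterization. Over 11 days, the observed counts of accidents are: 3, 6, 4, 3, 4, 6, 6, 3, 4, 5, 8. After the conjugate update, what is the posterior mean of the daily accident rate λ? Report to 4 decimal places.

With a Gamma(shape α, rate β) prior, the Poisson likelihood is conjugate: the posterior is Gamma(α + ΣXᵢ, β + n).
Sum of counts S = 52 over n = 11 days.
Posterior: Gamma(α+S, β+n) = Gamma(12.2+52, 4.0+11) = Gamma(64.2, 15.0).
Posterior mean = α/β = 64.2/15.0 = 4.2800.

4.2800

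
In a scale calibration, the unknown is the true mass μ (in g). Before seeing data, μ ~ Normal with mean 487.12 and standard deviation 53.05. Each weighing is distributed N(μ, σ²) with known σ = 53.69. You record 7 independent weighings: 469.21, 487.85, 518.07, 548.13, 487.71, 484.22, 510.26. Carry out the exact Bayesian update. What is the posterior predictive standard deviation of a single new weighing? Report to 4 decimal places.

For Normal data with known variance σ², a Normal(μ₀, σ₀²) prior on μ is conjugate. Posterior precision = 1/σ₀² + n/σ²; posterior mean is the precision-weighted average of μ₀ and x̄.
σ₀² = 53.05² = 2814.3025, σ² = 53.69² = 2882.6161; σ² + n·σ₀² = 2882.6161 + 7·2814.3025 = 22582.7336.
Posterior precision = 1/σ₀² + n/σ² = 1/2814.3025 + 7/2882.6161 = (σ² + n·σ₀²)/(σ₀²σ²) = 22582.7336/(2814.3025·2882.6161); posterior variance σₙ² = σ₀²σ²/(σ² + n·σ₀²) = 2814.3025·2882.6161/22582.7336 = 359.237010.
Predictive variance for one new observation = σₙ² + σ² = 2814.3025·2882.6161/22582.7336 + 2882.6161 = σ²·(σ₀² + 22582.7336)/22582.7336 = 2882.6161·25397.0361/22582.7336 = 3241.853110; SD = √(2882.6161·25397.0361/22582.7336) = 56.9373.

56.9373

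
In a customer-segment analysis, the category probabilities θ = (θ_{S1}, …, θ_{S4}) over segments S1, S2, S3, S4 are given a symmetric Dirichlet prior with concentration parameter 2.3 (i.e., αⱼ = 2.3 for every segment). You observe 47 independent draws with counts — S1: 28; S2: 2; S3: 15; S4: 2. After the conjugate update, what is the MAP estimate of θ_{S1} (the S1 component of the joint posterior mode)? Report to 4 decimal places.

0.5613

The Dirichlet prior is conjugate to the Multinomial likelihood: each posterior αⱼ = prior αⱼ + observed count nⱼ.
Posterior concentration: (30.3, 4.3, 17.3, 4.3), total = 56.2.
Joint mode component: (α_{S1}−1)/(Σα−K) = 29.3/52.2 = 0.5613.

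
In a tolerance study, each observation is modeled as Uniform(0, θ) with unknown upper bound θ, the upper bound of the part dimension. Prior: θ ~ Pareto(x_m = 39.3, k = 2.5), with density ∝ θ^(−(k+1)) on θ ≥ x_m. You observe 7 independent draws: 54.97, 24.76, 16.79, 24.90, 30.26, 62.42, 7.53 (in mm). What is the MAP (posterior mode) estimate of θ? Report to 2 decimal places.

62.42

A Pareto(scale x_m, shape k) prior on the upper bound θ of Uniform(0, θ) is conjugate: posterior is Pareto(max(x_m, max xᵢ), k + n).
Sample maximum = 62.42; prior scale x_m = 39.3 → posterior scale = max = 62.42.
Posterior shape = 2.5 + 7 = 9.5.
The Pareto density is decreasing on [x_m, ∞), so the mode is x_m = 62.42.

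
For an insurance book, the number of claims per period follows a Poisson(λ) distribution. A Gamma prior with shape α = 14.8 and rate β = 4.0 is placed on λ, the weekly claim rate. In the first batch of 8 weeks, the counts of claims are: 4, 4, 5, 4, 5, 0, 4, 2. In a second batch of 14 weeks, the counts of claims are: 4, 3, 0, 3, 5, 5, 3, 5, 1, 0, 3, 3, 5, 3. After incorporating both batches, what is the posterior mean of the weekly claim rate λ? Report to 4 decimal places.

With a Gamma(shape α, rate β) prior, the Poisson likelihood is conjugate: the posterior is Gamma(α + ΣXᵢ, β + n).
Batch 1: sum of counts S = 28 over n = 8 weeks.
After batch 1: Gamma(α+S, β+n) = Gamma(14.8+28, 4.0+8) = Gamma(42.8, 12.0).
Batch 2: sum of counts S = 43 over n = 14 weeks.
After batch 2: Gamma(α+S, β+n) = Gamma(42.8+43, 12.0+14) = Gamma(85.8, 26.0).
Posterior mean = α/β = 85.8/26.0 = 3.3000.

3.3000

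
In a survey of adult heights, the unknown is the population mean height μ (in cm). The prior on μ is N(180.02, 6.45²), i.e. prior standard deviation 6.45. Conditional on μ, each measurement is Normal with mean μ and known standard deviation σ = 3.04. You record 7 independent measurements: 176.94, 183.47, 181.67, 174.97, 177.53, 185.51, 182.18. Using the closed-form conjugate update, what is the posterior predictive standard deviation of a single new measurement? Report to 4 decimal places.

For Normal data with known variance σ², a Normal(μ₀, σ₀²) prior on μ is conjugate. Posterior precision = 1/σ₀² + n/σ²; posterior mean is the precision-weighted average of μ₀ and x̄.
σ₀² = 6.45² = 41.6025, σ² = 3.04² = 9.2416; σ² + n·σ₀² = 9.2416 + 7·41.6025 = 300.4591.
Posterior precision = 1/σ₀² + n/σ² = 1/41.6025 + 7/9.2416 = (σ² + n·σ₀²)/(σ₀²σ²) = 300.4591/(41.6025·9.2416); posterior variance σₙ² = σ₀²σ²/(σ² + n·σ₀²) = 41.6025·9.2416/300.4591 = 1.279621.
Predictive variance for one new observation = σₙ² + σ² = 41.6025·9.2416/300.4591 + 9.2416 = σ²·(σ₀² + 300.4591)/300.4591 = 9.2416·342.0616/300.4591 = 10.521221; SD = √(9.2416·342.0616/300.4591) = 3.2436.

3.2436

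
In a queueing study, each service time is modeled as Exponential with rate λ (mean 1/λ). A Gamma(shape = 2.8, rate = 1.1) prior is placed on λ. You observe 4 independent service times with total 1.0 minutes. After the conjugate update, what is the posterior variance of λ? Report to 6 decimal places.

1.541950

With a Gamma(shape α, rate β) prior on the exponential rate λ, the posterior after n observations with total T = Σxᵢ is Gamma(α+n, β+T).
Posterior: Gamma(2.8+4, 1.1+1.0) = Gamma(6.8, 2.1).
Var = α/β² = 1.541950.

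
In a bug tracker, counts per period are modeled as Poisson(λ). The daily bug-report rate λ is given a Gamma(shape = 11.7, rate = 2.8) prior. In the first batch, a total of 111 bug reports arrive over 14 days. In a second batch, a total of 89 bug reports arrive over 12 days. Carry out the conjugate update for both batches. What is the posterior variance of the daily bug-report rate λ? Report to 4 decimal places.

With a Gamma(shape α, rate β) prior, the Poisson likelihood is conjugate: the posterior is Gamma(α + ΣXᵢ, β + n).
After batch 1: Gamma(α+S, β+n) = Gamma(11.7+111, 2.8+14) = Gamma(122.7, 16.8).
After batch 2: Gamma(α+S, β+n) = Gamma(122.7+89, 16.8+12) = Gamma(211.7, 28.8).
Var = α/β² = 211.7/28.8² = 0.2552.

0.2552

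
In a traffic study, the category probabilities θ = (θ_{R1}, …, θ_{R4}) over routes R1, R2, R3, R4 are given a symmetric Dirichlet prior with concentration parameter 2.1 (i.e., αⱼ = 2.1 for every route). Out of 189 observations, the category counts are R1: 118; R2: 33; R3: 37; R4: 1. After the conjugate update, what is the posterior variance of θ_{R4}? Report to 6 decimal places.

0.000078

The Dirichlet prior is conjugate to the Multinomial likelihood: each posterior αⱼ = prior αⱼ + observed count nⱼ.
Posterior concentration: (120.1, 35.1, 39.1, 3.1), total = 197.4.
Var[θ_j] = α_j(Σα−α_j)/((Σα)²(Σα+1)) = 3.1·194.3/(197.4²·198.4) = 0.000078.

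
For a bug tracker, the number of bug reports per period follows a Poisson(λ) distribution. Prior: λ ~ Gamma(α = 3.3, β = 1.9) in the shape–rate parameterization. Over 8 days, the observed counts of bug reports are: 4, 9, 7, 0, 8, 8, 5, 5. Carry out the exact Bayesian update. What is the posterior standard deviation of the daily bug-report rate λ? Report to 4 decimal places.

0.7092

With a Gamma(shape α, rate β) prior, the Poisson likelihood is conjugate: the posterior is Gamma(α + ΣXᵢ, β + n).
Sum of counts S = 46 over n = 8 days.
Posterior: Gamma(α+S, β+n) = Gamma(3.3+46, 1.9+8) = Gamma(49.3, 9.9).
SD = √α/β = √49.3/9.9 = 0.7092.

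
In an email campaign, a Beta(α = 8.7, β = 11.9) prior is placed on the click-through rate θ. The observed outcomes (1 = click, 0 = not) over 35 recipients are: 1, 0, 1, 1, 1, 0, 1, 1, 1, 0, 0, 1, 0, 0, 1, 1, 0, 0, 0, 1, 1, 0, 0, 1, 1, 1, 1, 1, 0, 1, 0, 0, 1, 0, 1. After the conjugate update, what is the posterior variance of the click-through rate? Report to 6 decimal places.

0.004412

The Beta prior is conjugate to a Binomial/Bernoulli likelihood; the update adds successes to α and failures to β.
Posterior: Beta(α+k, β+n−k) = Beta(8.7+20, 11.9+15) = Beta(28.7, 26.9).
Var = αβ/((α+β)²(α+β+1)) = 28.7·26.9/(55.6²·56.6) = 0.004412.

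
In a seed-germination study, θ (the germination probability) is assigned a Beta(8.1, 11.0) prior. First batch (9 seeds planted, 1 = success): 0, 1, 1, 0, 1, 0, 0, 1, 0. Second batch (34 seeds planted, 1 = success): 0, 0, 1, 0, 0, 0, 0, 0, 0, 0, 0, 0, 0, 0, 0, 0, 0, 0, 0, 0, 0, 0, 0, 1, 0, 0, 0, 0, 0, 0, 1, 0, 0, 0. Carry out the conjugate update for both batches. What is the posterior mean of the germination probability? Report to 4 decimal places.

0.2432

The Beta prior is conjugate to a Binomial/Bernoulli likelihood; the update adds successes to α and failures to β.
After batch 1: Beta(8.1+4, 11.0+5) = Beta(12.1, 16.0).
After batch 2: Beta(12.1+3, 16.0+31) = Beta(15.1, 47.0).
Posterior mean = α/(α+β) = 15.1/62.1 = 0.2432.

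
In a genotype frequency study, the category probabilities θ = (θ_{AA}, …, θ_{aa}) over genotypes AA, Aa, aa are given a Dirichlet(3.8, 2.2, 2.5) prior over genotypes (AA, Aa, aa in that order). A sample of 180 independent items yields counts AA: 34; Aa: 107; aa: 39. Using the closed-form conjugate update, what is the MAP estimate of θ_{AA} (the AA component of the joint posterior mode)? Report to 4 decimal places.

The Dirichlet prior is conjugate to the Multinomial likelihood: each posterior αⱼ = prior αⱼ + observed count nⱼ.
Posterior concentration: (37.8, 109.2, 41.5), total = 188.5.
Joint mode component: (α_{AA}−1)/(Σα−K) = 36.8/185.5 = 0.1984.

0.1984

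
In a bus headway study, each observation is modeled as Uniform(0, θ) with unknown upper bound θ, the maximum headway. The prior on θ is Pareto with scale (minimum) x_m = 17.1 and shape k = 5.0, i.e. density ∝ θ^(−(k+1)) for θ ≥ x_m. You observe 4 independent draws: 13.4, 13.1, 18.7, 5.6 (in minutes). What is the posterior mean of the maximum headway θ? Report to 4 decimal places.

21.0375

A Pareto(scale x_m, shape k) prior on the upper bound θ of Uniform(0, θ) is conjugate: posterior is Pareto(max(x_m, max xᵢ), k + n).
Sample maximum = 18.7; prior scale x_m = 17.1 → posterior scale = max = 18.7.
Posterior shape = 5.0 + 4 = 9.0.
E[θ|data] = k·x_m/(k−1) = 9.0·18.7/8.0 = 21.0375.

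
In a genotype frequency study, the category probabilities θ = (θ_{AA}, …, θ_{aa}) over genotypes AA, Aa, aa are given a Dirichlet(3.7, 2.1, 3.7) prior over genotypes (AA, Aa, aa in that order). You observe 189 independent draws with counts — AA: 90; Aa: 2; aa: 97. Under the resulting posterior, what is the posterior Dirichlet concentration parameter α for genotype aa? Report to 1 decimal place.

The Dirichlet prior is conjugate to the Multinomial likelihood: each posterior αⱼ = prior αⱼ + observed count nⱼ.
Posterior concentration: (93.7, 4.1, 100.7), total = 198.5.
α_{aa} = 3.7 + 97 = 100.7.

100.7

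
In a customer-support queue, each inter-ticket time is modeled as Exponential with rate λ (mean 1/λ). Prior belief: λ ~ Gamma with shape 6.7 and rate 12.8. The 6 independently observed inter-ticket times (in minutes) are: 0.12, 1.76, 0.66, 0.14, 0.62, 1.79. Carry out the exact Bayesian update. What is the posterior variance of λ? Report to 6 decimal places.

With a Gamma(shape α, rate β) prior on the exponential rate λ, the posterior after n observations with total T = Σxᵢ is Gamma(α+n, β+T).
Sum of observations T = 5.09 minutes; n = 6.
Posterior: Gamma(6.7+6, 12.8+5.09) = Gamma(12.7, 17.89).
Var = α/β² = 0.039681.

0.039681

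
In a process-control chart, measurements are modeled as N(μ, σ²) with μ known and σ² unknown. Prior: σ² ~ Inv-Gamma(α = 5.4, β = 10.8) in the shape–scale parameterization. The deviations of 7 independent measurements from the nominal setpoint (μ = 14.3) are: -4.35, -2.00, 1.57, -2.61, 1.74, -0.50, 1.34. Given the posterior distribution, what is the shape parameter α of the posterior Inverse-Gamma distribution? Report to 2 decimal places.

8.90

With known mean μ and an Inverse-Gamma(α, β) prior on σ², the Normal likelihood is conjugate: posterior is Inv-Gamma(α + n/2, β + Σ(xᵢ−μ)²/2).
Σ(xᵢ−μ)² = (-4.35)² + (-2.00)² + (1.57)² + (-2.61)² + (1.74)² + (-0.50)² + (1.34)² = 37.2727.
Posterior: Inv-Gamma(5.4 + 7/2, 10.8 + 37.2727/2) = Inv-Gamma(8.90, 29.43635).
Posterior α = 8.90.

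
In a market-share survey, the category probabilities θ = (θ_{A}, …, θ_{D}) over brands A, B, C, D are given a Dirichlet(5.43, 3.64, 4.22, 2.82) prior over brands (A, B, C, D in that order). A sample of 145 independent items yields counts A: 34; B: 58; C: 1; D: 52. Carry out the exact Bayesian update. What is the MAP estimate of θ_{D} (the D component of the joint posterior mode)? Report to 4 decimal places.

The Dirichlet prior is conjugate to the Multinomial likelihood: each posterior αⱼ = prior αⱼ + observed count nⱼ.
Posterior concentration: (39.43, 61.64, 5.22, 54.82), total = 161.11.
Joint mode component: (α_{D}−1)/(Σα−K) = 53.82/157.11 = 0.3426.

0.3426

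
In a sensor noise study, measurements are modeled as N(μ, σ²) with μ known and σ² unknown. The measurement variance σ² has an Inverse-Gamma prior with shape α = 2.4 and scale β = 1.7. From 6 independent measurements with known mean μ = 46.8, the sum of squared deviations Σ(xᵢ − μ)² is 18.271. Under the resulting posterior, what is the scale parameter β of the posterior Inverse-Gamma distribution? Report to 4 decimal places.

With known mean μ and an Inverse-Gamma(α, β) prior on σ², the Normal likelihood is conjugate: posterior is Inv-Gamma(α + n/2, β + Σ(xᵢ−μ)²/2).
Posterior: Inv-Gamma(2.4 + 6/2, 1.7 + 18.271/2) = Inv-Gamma(5.40, 10.8355).
Posterior β = 10.8355.

10.8355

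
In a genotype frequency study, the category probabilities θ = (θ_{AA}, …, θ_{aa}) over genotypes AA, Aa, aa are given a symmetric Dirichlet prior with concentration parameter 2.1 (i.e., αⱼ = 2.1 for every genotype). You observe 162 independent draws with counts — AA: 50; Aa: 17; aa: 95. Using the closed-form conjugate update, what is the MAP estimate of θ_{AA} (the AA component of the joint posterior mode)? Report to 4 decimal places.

The Dirichlet prior is conjugate to the Multinomial likelihood: each posterior αⱼ = prior αⱼ + observed count nⱼ.
Posterior concentration: (52.1, 19.1, 97.1), total = 168.3.
Joint mode component: (α_{AA}−1)/(Σα−K) = 51.1/165.3 = 0.3091.

0.3091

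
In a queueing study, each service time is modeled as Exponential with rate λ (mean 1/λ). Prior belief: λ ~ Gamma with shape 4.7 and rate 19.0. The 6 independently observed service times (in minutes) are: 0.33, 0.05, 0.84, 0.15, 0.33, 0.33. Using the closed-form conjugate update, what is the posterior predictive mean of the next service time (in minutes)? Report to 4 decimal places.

2.1680

With a Gamma(shape α, rate β) prior on the exponential rate λ, the posterior after n observations with total T = Σxᵢ is Gamma(α+n, β+T).
Sum of observations T = 2.03 minutes; n = 6.
Posterior: Gamma(4.7+6, 19.0+2.03) = Gamma(10.7, 21.03).
The predictive distribution for the next observation is Lomax; its mean is β/(α−1) = 21.03/9.7 = 2.1680.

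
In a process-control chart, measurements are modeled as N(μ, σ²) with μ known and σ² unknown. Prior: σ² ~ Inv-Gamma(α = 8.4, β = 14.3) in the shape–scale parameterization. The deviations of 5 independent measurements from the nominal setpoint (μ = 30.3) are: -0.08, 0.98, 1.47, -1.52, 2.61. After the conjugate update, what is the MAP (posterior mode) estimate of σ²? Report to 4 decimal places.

With known mean μ and an Inverse-Gamma(α, β) prior on σ², the Normal likelihood is conjugate: posterior is Inv-Gamma(α + n/2, β + Σ(xᵢ−μ)²/2).
Σ(xᵢ−μ)² = (-0.08)² + (0.98)² + (1.47)² + (-1.52)² + (2.61)² = 12.2502.
Posterior: Inv-Gamma(8.4 + 5/2, 14.3 + 12.2502/2) = Inv-Gamma(10.90, 20.42510).
Mode = β/(α+1) = 20.42510/11.90 = 1.7164.

1.7164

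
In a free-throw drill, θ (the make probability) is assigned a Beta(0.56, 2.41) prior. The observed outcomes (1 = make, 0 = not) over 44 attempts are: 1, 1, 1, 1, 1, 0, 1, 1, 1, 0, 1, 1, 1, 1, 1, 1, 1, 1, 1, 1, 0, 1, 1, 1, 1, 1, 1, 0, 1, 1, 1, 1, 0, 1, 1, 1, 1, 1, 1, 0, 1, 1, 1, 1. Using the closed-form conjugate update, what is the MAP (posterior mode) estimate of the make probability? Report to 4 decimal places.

The Beta prior is conjugate to a Binomial/Bernoulli likelihood; the update adds successes to α and failures to β.
Posterior: Beta(α+k, β+n−k) = Beta(0.56+38, 2.41+6) = Beta(38.56, 8.41).
Mode of Beta(a,b) for a,b>1 is (a−1)/(a+b−2) = 37.56/44.97 = 0.8352.

0.8352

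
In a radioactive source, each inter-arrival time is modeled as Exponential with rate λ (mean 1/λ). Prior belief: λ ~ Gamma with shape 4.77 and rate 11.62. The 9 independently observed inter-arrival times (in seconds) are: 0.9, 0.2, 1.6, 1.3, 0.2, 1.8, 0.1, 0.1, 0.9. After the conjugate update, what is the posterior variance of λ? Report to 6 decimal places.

With a Gamma(shape α, rate β) prior on the exponential rate λ, the posterior after n observations with total T = Σxᵢ is Gamma(α+n, β+T).
Sum of observations T = 7.1 seconds; n = 9.
Posterior: Gamma(4.77+9, 11.62+7.1) = Gamma(13.77, 18.72).
Var = α/β² = 0.039294.

0.039294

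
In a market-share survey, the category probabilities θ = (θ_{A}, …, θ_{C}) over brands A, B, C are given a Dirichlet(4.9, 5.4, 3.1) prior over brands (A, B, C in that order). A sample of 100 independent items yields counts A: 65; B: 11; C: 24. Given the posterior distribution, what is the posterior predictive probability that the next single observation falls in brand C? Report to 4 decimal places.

The Dirichlet prior is conjugate to the Multinomial likelihood: each posterior αⱼ = prior αⱼ + observed count nⱼ.
Posterior concentration: (69.9, 16.4, 27.1), total = 113.4.
P(next = C | data) = α_{C}/Σα = 0.2390.

0.2390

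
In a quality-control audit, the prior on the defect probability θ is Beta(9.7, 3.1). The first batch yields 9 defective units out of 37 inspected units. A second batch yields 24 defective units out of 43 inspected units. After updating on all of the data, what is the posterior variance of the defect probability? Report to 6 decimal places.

The Beta prior is conjugate to a Binomial/Bernoulli likelihood; the update adds successes to α and failures to β.
After batch 1: Beta(9.7+9, 3.1+28) = Beta(18.7, 31.1).
After batch 2: Beta(18.7+24, 31.1+19) = Beta(42.7, 50.1).
Var = αβ/((α+β)²(α+β+1)) = 42.7·50.1/(92.8²·93.8) = 0.002648.

0.002648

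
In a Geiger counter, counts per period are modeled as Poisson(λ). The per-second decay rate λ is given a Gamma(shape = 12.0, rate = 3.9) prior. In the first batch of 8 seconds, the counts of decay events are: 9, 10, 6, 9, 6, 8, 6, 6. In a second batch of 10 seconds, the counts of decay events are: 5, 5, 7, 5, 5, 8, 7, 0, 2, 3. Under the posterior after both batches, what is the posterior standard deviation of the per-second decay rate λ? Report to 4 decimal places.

With a Gamma(shape α, rate β) prior, the Poisson likelihood is conjugate: the posterior is Gamma(α + ΣXᵢ, β + n).
Batch 1: sum of counts S = 60 over n = 8 seconds.
After batch 1: Gamma(α+S, β+n) = Gamma(12.0+60, 3.9+8) = Gamma(72.0, 11.9).
Batch 2: sum of counts S = 47 over n = 10 seconds.
After batch 2: Gamma(α+S, β+n) = Gamma(72.0+47, 11.9+10) = Gamma(119.0, 21.9).
SD = √α/β = √119.0/21.9 = 0.4981.

0.4981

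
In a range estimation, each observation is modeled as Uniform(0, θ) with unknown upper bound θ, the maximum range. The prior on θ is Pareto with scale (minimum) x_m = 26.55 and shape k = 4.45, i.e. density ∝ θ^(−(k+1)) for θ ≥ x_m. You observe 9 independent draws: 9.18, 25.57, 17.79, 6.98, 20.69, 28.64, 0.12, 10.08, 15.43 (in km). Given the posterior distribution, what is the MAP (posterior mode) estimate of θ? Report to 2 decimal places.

28.64

A Pareto(scale x_m, shape k) prior on the upper bound θ of Uniform(0, θ) is conjugate: posterior is Pareto(max(x_m, max xᵢ), k + n).
Sample maximum = 28.64; prior scale x_m = 26.55 → posterior scale = max = 28.64.
Posterior shape = 4.45 + 9 = 13.45.
The Pareto density is decreasing on [x_m, ∞), so the mode is x_m = 28.64.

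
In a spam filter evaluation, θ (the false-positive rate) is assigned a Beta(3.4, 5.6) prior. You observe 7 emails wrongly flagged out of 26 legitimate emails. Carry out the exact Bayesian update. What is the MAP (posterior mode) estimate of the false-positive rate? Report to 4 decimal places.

0.2848

The Beta prior is conjugate to a Binomial/Bernoulli likelihood; the update adds successes to α and failures to β.
Posterior: Beta(α+k, β+n−k) = Beta(3.4+7, 5.6+19) = Beta(10.4, 24.6).
Mode of Beta(a,b) for a,b>1 is (a−1)/(a+b−2) = 9.4/33.0 = 0.2848.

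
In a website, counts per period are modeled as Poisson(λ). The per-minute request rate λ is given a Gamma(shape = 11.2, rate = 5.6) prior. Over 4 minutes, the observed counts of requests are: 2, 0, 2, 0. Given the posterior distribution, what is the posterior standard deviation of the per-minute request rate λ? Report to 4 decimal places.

0.4061

With a Gamma(shape α, rate β) prior, the Poisson likelihood is conjugate: the posterior is Gamma(α + ΣXᵢ, β + n).
Sum of counts S = 4 over n = 4 minutes.
Posterior: Gamma(α+S, β+n) = Gamma(11.2+4, 5.6+4) = Gamma(15.2, 9.6).
SD = √α/β = √15.2/9.6 = 0.4061.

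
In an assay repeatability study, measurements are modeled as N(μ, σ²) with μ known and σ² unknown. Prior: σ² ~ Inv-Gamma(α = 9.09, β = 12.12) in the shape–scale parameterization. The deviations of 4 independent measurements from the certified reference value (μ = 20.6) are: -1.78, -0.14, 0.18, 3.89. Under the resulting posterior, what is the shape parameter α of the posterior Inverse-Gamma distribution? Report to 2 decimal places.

11.09

With known mean μ and an Inverse-Gamma(α, β) prior on σ², the Normal likelihood is conjugate: posterior is Inv-Gamma(α + n/2, β + Σ(xᵢ−μ)²/2).
Σ(xᵢ−μ)² = (-1.78)² + (-0.14)² + (0.18)² + (3.89)² = 18.3525.
Posterior: Inv-Gamma(9.09 + 4/2, 12.12 + 18.3525/2) = Inv-Gamma(11.09, 21.29625).
Posterior α = 11.09.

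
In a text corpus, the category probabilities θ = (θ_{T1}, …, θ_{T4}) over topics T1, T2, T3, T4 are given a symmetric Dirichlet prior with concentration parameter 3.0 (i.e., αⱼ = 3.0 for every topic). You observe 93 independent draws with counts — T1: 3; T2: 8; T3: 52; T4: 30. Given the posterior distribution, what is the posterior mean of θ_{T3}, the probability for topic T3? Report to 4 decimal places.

The Dirichlet prior is conjugate to the Multinomial likelihood: each posterior αⱼ = prior αⱼ + observed count nⱼ.
Posterior concentration: (6.0, 11.0, 55.0, 33.0), total = 105.0.
E[θ_{T3}|data] = α_{T3}/Σα = 55.0/105.0 = 0.5238.

0.5238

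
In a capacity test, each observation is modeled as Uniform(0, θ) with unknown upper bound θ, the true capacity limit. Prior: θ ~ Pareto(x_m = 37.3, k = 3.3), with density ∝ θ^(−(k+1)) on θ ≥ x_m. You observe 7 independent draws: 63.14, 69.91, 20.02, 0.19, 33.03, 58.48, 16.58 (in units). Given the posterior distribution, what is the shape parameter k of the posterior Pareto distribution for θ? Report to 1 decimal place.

10.3

A Pareto(scale x_m, shape k) prior on the upper bound θ of Uniform(0, θ) is conjugate: posterior is Pareto(max(x_m, max xᵢ), k + n).
Sample maximum = 69.91; prior scale x_m = 37.3 → posterior scale = max = 69.91.
Posterior shape = 3.3 + 7 = 10.3.
Posterior shape k = 10.3.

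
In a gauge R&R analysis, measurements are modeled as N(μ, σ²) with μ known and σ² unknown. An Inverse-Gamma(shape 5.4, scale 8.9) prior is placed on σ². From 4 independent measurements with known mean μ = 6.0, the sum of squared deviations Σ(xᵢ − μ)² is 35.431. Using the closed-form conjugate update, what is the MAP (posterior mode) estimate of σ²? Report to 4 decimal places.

With known mean μ and an Inverse-Gamma(α, β) prior on σ², the Normal likelihood is conjugate: posterior is Inv-Gamma(α + n/2, β + Σ(xᵢ−μ)²/2).
Posterior: Inv-Gamma(5.4 + 4/2, 8.9 + 35.431/2) = Inv-Gamma(7.40, 26.6155).
Mode = β/(α+1) = 26.6155/8.40 = 3.1685.

3.1685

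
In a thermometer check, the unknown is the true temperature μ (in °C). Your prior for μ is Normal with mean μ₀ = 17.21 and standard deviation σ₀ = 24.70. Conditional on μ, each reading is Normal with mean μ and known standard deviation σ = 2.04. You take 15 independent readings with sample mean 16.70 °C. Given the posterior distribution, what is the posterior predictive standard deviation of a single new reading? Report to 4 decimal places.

For Normal data with known variance σ², a Normal(μ₀, σ₀²) prior on μ is conjugate. Posterior precision = 1/σ₀² + n/σ²; posterior mean is the precision-weighted average of μ₀ and x̄.
σ₀² = 24.70² = 610.09, σ² = 2.04² = 4.1616; σ² + n·σ₀² = 4.1616 + 15·610.09 = 9155.5116.
Posterior precision = 1/σ₀² + n/σ² = 1/610.09 + 15/4.1616 = (σ² + n·σ₀²)/(σ₀²σ²) = 9155.5116/(610.09·4.1616); posterior variance σₙ² = σ₀²σ²/(σ² + n·σ₀²) = 610.09·4.1616/9155.5116 = 0.277314.
Predictive variance for one new observation = σₙ² + σ² = 610.09·4.1616/9155.5116 + 4.1616 = σ²·(σ₀² + 9155.5116)/9155.5116 = 4.1616·9765.6016/9155.5116 = 4.438914; SD = √(4.1616·9765.6016/9155.5116) = 2.1069.

2.1069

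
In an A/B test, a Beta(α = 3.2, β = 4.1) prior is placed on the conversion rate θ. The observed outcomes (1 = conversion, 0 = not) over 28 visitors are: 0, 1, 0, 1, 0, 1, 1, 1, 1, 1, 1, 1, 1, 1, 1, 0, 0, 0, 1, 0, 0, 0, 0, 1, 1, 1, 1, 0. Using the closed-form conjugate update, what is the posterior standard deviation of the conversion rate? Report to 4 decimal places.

0.0821

The Beta prior is conjugate to a Binomial/Bernoulli likelihood; the update adds successes to α and failures to β.
Posterior: Beta(α+k, β+n−k) = Beta(3.2+17, 4.1+11) = Beta(20.2, 15.1).
Var = αβ/((α+β)²(α+β+1)) = 20.2·15.1/(35.3²·36.3) = 0.00674330; SD = √0.00674330 = 0.0821.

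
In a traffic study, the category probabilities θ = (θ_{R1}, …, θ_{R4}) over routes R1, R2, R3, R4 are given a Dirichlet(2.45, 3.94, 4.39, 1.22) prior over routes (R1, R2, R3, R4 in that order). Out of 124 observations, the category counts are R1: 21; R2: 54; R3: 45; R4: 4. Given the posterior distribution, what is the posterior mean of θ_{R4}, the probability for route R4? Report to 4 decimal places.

The Dirichlet prior is conjugate to the Multinomial likelihood: each posterior αⱼ = prior αⱼ + observed count nⱼ.
Posterior concentration: (23.45, 57.94, 49.39, 5.22), total = 136.00.
E[θ_{R4}|data] = α_{R4}/Σα = 5.22/136.00 = 0.0384.

0.0384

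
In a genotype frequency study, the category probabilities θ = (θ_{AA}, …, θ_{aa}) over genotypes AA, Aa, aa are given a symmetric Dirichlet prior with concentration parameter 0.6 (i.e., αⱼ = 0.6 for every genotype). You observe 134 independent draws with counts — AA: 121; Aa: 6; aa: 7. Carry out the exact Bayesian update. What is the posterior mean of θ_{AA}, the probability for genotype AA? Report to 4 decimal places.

The Dirichlet prior is conjugate to the Multinomial likelihood: each posterior αⱼ = prior αⱼ + observed count nⱼ.
Posterior concentration: (121.6, 6.6, 7.6), total = 135.8.
E[θ_{AA}|data] = α_{AA}/Σα = 121.6/135.8 = 0.8954.

0.8954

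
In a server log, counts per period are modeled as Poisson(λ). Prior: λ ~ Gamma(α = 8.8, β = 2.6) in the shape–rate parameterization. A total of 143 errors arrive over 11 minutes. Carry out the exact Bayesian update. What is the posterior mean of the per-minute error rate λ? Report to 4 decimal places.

11.1618

With a Gamma(shape α, rate β) prior, the Poisson likelihood is conjugate: the posterior is Gamma(α + ΣXᵢ, β + n).
Posterior: Gamma(α+S, β+n) = Gamma(8.8+143, 2.6+11) = Gamma(151.8, 13.6).
Posterior mean = α/β = 151.8/13.6 = 11.1618.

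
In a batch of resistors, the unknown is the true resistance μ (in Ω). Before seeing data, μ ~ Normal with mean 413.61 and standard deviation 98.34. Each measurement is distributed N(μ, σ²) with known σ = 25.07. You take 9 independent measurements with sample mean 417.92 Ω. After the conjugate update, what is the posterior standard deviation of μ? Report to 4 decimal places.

8.3267

For Normal data with known variance σ², a Normal(μ₀, σ₀²) prior on μ is conjugate. Posterior precision = 1/σ₀² + n/σ²; posterior mean is the precision-weighted average of μ₀ and x̄.
σ₀² = 98.34² = 9670.7556, σ² = 25.07² = 628.5049; σ² + n·σ₀² = 628.5049 + 9·9670.7556 = 87665.3053.
Posterior precision = 1/σ₀² + n/σ² = 1/9670.7556 + 9/628.5049 = (σ² + n·σ₀²)/(σ₀²σ²) = 87665.3053/(9670.7556·628.5049); posterior variance σₙ² = σ₀²σ²/(σ² + n·σ₀²) = 9670.7556·628.5049/87665.3053 = 69.333213.
Posterior SD = √σₙ² = √(9670.7556·628.5049/87665.3053) = 8.3267.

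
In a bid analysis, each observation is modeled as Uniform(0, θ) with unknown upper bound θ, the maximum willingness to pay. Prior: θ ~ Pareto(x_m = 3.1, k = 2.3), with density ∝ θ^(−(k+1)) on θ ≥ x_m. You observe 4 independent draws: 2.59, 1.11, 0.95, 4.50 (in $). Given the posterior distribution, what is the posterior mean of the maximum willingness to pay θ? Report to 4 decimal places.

A Pareto(scale x_m, shape k) prior on the upper bound θ of Uniform(0, θ) is conjugate: posterior is Pareto(max(x_m, max xᵢ), k + n).
Sample maximum = 4.50; prior scale x_m = 3.1 → posterior scale = max = 4.50.
Posterior shape = 2.3 + 4 = 6.3.
E[θ|data] = k·x_m/(k−1) = 6.3·4.50/5.3 = 5.3491.

5.3491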